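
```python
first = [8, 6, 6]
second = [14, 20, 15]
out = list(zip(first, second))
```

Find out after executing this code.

Step 1: zip pairs elements at same index:
  Index 0: (8, 14)
  Index 1: (6, 20)
  Index 2: (6, 15)
Therefore out = [(8, 14), (6, 20), (6, 15)].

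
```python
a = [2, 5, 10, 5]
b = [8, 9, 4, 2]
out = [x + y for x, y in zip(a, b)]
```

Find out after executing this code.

Step 1: Add corresponding elements:
  2 + 8 = 10
  5 + 9 = 14
  10 + 4 = 14
  5 + 2 = 7
Therefore out = [10, 14, 14, 7].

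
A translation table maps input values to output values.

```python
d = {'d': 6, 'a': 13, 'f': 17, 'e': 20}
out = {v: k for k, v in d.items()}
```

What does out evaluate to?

Step 1: Invert dict (swap keys and values):
  'd': 6 -> 6: 'd'
  'a': 13 -> 13: 'a'
  'f': 17 -> 17: 'f'
  'e': 20 -> 20: 'e'
Therefore out = {6: 'd', 13: 'a', 17: 'f', 20: 'e'}.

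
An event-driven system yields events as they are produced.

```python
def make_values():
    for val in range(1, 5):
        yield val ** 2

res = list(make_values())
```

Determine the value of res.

Step 1: For each val in range(1, 5), yield val**2:
  val=1: yield 1**2 = 1
  val=2: yield 2**2 = 4
  val=3: yield 3**2 = 9
  val=4: yield 4**2 = 16
Therefore res = [1, 4, 9, 16].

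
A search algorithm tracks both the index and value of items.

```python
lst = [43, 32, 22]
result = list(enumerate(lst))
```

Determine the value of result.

Step 1: enumerate pairs each element with its index:
  (0, 43)
  (1, 32)
  (2, 22)
Therefore result = [(0, 43), (1, 32), (2, 22)].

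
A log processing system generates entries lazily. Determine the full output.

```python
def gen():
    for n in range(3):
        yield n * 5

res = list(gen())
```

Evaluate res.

Step 1: For each n in range(3), yield n * 5:
  n=0: yield 0 * 5 = 0
  n=1: yield 1 * 5 = 5
  n=2: yield 2 * 5 = 10
Therefore res = [0, 5, 10].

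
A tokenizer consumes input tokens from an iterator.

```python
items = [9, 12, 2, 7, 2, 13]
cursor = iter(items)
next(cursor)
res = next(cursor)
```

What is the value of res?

Step 1: Create iterator over [9, 12, 2, 7, 2, 13].
Step 2: next() consumes 9.
Step 3: next() returns 12.
Therefore res = 12.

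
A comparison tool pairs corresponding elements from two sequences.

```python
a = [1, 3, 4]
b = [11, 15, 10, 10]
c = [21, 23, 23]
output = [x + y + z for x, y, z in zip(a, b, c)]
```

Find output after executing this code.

Step 1: zip three lists (truncates to shortest, len=3):
  1 + 11 + 21 = 33
  3 + 15 + 23 = 41
  4 + 10 + 23 = 37
Therefore output = [33, 41, 37].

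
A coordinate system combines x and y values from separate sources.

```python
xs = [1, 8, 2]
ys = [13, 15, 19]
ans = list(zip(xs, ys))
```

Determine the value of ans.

Step 1: zip pairs elements at same index:
  Index 0: (1, 13)
  Index 1: (8, 15)
  Index 2: (2, 19)
Therefore ans = [(1, 13), (8, 15), (2, 19)].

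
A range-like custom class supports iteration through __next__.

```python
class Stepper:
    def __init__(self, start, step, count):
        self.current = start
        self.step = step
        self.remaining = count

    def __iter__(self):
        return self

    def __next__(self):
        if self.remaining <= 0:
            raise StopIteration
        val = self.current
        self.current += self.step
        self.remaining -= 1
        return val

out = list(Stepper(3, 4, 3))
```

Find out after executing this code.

Step 1: Stepper starts at 3, increments by 4, for 3 steps:
  Yield 3, then current += 4
  Yield 7, then current += 4
  Yield 11, then current += 4
Therefore out = [3, 7, 11].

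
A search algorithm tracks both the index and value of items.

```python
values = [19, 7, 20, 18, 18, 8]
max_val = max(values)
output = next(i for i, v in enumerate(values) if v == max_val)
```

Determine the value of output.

Step 1: max([19, 7, 20, 18, 18, 8]) = 20.
Step 2: Find first index where value == 20:
  Index 0: 19 != 20
  Index 1: 7 != 20
  Index 2: 20 == 20, found!
Therefore output = 2.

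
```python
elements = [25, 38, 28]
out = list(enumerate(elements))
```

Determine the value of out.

Step 1: enumerate pairs each element with its index:
  (0, 25)
  (1, 38)
  (2, 28)
Therefore out = [(0, 25), (1, 38), (2, 28)].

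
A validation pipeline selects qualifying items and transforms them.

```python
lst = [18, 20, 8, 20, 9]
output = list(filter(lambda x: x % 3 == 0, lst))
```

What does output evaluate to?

Step 1: Filter elements divisible by 3:
  18 % 3 = 0: kept
  20 % 3 = 2: removed
  8 % 3 = 2: removed
  20 % 3 = 2: removed
  9 % 3 = 0: kept
Therefore output = [18, 9].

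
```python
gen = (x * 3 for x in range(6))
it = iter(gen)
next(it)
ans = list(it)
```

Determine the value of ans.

Step 1: Generator produces [0, 3, 6, 9, 12, 15].
Step 2: next(it) consumes first element (0).
Step 3: list(it) collects remaining: [3, 6, 9, 12, 15].
Therefore ans = [3, 6, 9, 12, 15].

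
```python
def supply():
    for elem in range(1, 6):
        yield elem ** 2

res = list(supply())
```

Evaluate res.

Step 1: For each elem in range(1, 6), yield elem**2:
  elem=1: yield 1**2 = 1
  elem=2: yield 2**2 = 4
  elem=3: yield 3**2 = 9
  elem=4: yield 4**2 = 16
  elem=5: yield 5**2 = 25
Therefore res = [1, 4, 9, 16, 25].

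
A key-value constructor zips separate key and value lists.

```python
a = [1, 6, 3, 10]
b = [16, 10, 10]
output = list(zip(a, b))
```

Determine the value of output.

Step 1: zip stops at shortest (len(a)=4, len(b)=3):
  Index 0: (1, 16)
  Index 1: (6, 10)
  Index 2: (3, 10)
Step 2: Last element of a (10) has no pair, dropped.
Therefore output = [(1, 16), (6, 10), (3, 10)].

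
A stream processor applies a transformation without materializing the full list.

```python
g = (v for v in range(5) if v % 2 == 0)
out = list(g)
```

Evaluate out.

Step 1: Filter range(5) keeping only even values:
  v=0: even, included
  v=1: odd, excluded
  v=2: even, included
  v=3: odd, excluded
  v=4: even, included
Therefore out = [0, 2, 4].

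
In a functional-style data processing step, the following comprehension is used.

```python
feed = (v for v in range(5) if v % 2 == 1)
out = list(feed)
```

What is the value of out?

Step 1: Filter range(5) keeping only odd values:
  v=0: even, excluded
  v=1: odd, included
  v=2: even, excluded
  v=3: odd, included
  v=4: even, excluded
Therefore out = [1, 3].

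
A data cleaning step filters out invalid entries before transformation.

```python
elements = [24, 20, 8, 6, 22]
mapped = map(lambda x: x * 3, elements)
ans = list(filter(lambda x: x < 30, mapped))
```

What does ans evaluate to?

Step 1: Map x * 3:
  24 -> 72
  20 -> 60
  8 -> 24
  6 -> 18
  22 -> 66
Step 2: Filter for < 30:
  72: removed
  60: removed
  24: kept
  18: kept
  66: removed
Therefore ans = [24, 18].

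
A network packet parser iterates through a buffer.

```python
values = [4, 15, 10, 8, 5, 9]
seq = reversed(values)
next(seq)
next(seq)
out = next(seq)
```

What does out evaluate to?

Step 1: reversed([4, 15, 10, 8, 5, 9]) gives iterator: [9, 5, 8, 10, 15, 4].
Step 2: First next() = 9, second next() = 5.
Step 3: Third next() = 8.
Therefore out = 8.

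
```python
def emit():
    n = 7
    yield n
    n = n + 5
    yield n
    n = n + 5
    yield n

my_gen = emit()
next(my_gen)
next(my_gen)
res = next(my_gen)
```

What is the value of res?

Step 1: Trace through generator execution:
  Yield 1: n starts at 7, yield 7
  Yield 2: n = 7 + 5 = 12, yield 12
  Yield 3: n = 12 + 5 = 17, yield 17
Step 2: First next() gets 7, second next() gets the second value, third next() yields 17.
Therefore res = 17.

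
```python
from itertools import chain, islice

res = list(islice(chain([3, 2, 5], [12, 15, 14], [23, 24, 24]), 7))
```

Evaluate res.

Step 1: chain([3, 2, 5], [12, 15, 14], [23, 24, 24]) = [3, 2, 5, 12, 15, 14, 23, 24, 24].
Step 2: islice takes first 7 elements: [3, 2, 5, 12, 15, 14, 23].
Therefore res = [3, 2, 5, 12, 15, 14, 23].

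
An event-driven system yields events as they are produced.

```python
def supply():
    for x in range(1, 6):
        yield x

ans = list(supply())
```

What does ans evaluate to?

Step 1: The generator yields each value from range(1, 6).
Step 2: list() consumes all yields: [1, 2, 3, 4, 5].
Therefore ans = [1, 2, 3, 4, 5].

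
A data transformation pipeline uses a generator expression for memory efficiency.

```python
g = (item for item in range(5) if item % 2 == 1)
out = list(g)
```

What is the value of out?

Step 1: Filter range(5) keeping only odd values:
  item=0: even, excluded
  item=1: odd, included
  item=2: even, excluded
  item=3: odd, included
  item=4: even, excluded
Therefore out = [1, 3].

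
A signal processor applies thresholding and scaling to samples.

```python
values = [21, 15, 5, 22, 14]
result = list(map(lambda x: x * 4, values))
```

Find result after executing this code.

Step 1: Apply lambda x: x * 4 to each element:
  21 -> 84
  15 -> 60
  5 -> 20
  22 -> 88
  14 -> 56
Therefore result = [84, 60, 20, 88, 56].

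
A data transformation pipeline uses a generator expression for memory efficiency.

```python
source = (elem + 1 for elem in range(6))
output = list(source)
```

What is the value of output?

Step 1: For each elem in range(6), compute elem+1:
  elem=0: 0+1 = 1
  elem=1: 1+1 = 2
  elem=2: 2+1 = 3
  elem=3: 3+1 = 4
  elem=4: 4+1 = 5
  elem=5: 5+1 = 6
Therefore output = [1, 2, 3, 4, 5, 6].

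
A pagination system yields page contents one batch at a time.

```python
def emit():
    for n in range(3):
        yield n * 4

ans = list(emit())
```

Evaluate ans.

Step 1: For each n in range(3), yield n * 4:
  n=0: yield 0 * 4 = 0
  n=1: yield 1 * 4 = 4
  n=2: yield 2 * 4 = 8
Therefore ans = [0, 4, 8].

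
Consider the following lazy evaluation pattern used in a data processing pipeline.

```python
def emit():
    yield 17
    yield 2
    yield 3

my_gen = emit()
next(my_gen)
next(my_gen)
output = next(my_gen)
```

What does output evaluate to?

Step 1: emit() creates a generator.
Step 2: next(my_gen) yields 17 (consumed and discarded).
Step 3: next(my_gen) yields 2 (consumed and discarded).
Step 4: next(my_gen) yields 3, assigned to output.
Therefore output = 3.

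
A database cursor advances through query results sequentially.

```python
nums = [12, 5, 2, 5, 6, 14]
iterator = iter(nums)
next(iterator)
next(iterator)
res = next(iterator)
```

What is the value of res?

Step 1: Create iterator over [12, 5, 2, 5, 6, 14].
Step 2: next() consumes 12.
Step 3: next() consumes 5.
Step 4: next() returns 2.
Therefore res = 2.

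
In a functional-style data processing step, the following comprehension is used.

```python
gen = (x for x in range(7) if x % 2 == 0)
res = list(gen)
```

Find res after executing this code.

Step 1: Filter range(7) keeping only even values:
  x=0: even, included
  x=1: odd, excluded
  x=2: even, included
  x=3: odd, excluded
  x=4: even, included
  x=5: odd, excluded
  x=6: even, included
Therefore res = [0, 2, 4, 6].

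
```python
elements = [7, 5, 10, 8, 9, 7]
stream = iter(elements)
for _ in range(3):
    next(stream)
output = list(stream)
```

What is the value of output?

Step 1: Create iterator over [7, 5, 10, 8, 9, 7].
Step 2: Advance 3 positions (consuming [7, 5, 10]).
Step 3: list() collects remaining elements: [8, 9, 7].
Therefore output = [8, 9, 7].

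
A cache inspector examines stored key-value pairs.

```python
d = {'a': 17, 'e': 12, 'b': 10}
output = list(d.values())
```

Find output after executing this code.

Step 1: d.values() returns the dictionary values in insertion order.
Therefore output = [17, 12, 10].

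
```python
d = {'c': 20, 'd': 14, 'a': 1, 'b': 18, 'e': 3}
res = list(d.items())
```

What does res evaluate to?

Step 1: d.items() returns (key, value) pairs in insertion order.
Therefore res = [('c', 20), ('d', 14), ('a', 1), ('b', 18), ('e', 3)].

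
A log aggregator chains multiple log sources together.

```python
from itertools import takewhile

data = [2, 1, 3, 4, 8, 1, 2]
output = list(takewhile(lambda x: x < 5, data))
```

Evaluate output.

Step 1: takewhile stops at first element >= 5:
  2 < 5: take
  1 < 5: take
  3 < 5: take
  4 < 5: take
  8 >= 5: stop
Therefore output = [2, 1, 3, 4].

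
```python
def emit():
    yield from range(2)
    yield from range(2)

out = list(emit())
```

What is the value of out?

Step 1: Trace yields in order:
  yield 0
  yield 1
  yield 0
  yield 1
Therefore out = [0, 1, 0, 1].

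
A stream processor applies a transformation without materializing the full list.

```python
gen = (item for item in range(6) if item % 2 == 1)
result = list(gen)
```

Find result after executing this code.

Step 1: Filter range(6) keeping only odd values:
  item=0: even, excluded
  item=1: odd, included
  item=2: even, excluded
  item=3: odd, included
  item=4: even, excluded
  item=5: odd, included
Therefore result = [1, 3, 5].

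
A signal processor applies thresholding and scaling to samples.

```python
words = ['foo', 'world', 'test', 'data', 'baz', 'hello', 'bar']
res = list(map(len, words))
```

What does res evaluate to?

Step 1: Map len() to each word:
  'foo' -> 3
  'world' -> 5
  'test' -> 4
  'data' -> 4
  'baz' -> 3
  'hello' -> 5
  'bar' -> 3
Therefore res = [3, 5, 4, 4, 3, 5, 3].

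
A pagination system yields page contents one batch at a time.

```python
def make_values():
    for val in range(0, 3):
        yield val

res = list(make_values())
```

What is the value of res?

Step 1: The generator yields each value from range(0, 3).
Step 2: list() consumes all yields: [0, 1, 2].
Therefore res = [0, 1, 2].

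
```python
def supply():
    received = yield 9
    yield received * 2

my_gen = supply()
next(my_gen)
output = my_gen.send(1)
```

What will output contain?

Step 1: next(my_gen) advances to first yield, producing 9.
Step 2: send(1) resumes, received = 1.
Step 3: yield received * 2 = 1 * 2 = 2.
Therefore output = 2.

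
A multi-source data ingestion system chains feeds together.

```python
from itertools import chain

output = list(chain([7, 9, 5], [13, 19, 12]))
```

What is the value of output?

Step 1: chain() concatenates iterables: [7, 9, 5] + [13, 19, 12].
Therefore output = [7, 9, 5, 13, 19, 12].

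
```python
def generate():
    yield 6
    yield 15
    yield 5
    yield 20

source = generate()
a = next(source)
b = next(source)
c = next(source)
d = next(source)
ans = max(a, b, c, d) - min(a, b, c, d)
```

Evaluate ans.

Step 1: Create generator and consume all values:
  a = next(source) = 6
  b = next(source) = 15
  c = next(source) = 5
  d = next(source) = 20
Step 2: max = 20, min = 5, ans = 20 - 5 = 15.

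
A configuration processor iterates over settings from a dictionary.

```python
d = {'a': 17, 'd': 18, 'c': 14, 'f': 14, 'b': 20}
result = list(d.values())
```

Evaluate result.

Step 1: d.values() returns the dictionary values in insertion order.
Therefore result = [17, 18, 14, 14, 20].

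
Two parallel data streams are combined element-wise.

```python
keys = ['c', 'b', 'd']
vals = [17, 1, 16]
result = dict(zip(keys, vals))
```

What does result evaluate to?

Step 1: zip pairs keys with values:
  'c' -> 17
  'b' -> 1
  'd' -> 16
Therefore result = {'c': 17, 'b': 1, 'd': 16}.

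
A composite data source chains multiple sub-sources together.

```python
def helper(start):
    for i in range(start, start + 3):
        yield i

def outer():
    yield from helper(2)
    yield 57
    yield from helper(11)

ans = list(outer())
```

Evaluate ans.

Step 1: outer() delegates to helper(2):
  yield 2
  yield 3
  yield 4
Step 2: yield 57
Step 3: Delegates to helper(11):
  yield 11
  yield 12
  yield 13
Therefore ans = [2, 3, 4, 57, 11, 12, 13].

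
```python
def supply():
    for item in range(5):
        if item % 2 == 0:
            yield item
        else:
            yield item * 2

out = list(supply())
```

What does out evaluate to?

Step 1: For each item in range(5), yield item if even, else item*2:
  item=0 (even): yield 0
  item=1 (odd): yield 1*2 = 2
  item=2 (even): yield 2
  item=3 (odd): yield 3*2 = 6
  item=4 (even): yield 4
Therefore out = [0, 2, 2, 6, 4].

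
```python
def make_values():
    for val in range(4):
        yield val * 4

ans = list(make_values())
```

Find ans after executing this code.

Step 1: For each val in range(4), yield val * 4:
  val=0: yield 0 * 4 = 0
  val=1: yield 1 * 4 = 4
  val=2: yield 2 * 4 = 8
  val=3: yield 3 * 4 = 12
Therefore ans = [0, 4, 8, 12].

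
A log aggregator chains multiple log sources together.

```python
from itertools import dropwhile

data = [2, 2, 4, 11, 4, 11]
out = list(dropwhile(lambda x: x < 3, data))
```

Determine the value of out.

Step 1: dropwhile drops elements while < 3:
  2 < 3: dropped
  2 < 3: dropped
  4: kept (dropping stopped)
Step 2: Remaining elements kept regardless of condition.
Therefore out = [4, 11, 4, 11].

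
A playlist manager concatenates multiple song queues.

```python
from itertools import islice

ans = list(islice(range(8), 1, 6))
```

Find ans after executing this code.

Step 1: islice(range(8), 1, 6) takes elements at indices [1, 6).
Step 2: Elements: [1, 2, 3, 4, 5].
Therefore ans = [1, 2, 3, 4, 5].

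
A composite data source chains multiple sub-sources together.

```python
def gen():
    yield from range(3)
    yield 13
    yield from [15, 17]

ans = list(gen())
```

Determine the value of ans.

Step 1: Trace yields in order:
  yield 0
  yield 1
  yield 2
  yield 13
  yield 15
  yield 17
Therefore ans = [0, 1, 2, 13, 15, 17].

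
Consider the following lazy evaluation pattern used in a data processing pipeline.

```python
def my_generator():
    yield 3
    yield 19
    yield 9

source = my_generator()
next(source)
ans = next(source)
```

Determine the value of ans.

Step 1: my_generator() creates a generator.
Step 2: next(source) yields 3 (consumed and discarded).
Step 3: next(source) yields 19, assigned to ans.
Therefore ans = 19.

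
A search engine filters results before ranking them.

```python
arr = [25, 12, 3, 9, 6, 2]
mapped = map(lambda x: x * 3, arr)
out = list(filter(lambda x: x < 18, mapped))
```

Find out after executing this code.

Step 1: Map x * 3:
  25 -> 75
  12 -> 36
  3 -> 9
  9 -> 27
  6 -> 18
  2 -> 6
Step 2: Filter for < 18:
  75: removed
  36: removed
  9: kept
  27: removed
  18: removed
  6: kept
Therefore out = [9, 6].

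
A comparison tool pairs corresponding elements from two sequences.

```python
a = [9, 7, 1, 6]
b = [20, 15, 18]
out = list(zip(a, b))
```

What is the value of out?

Step 1: zip stops at shortest (len(a)=4, len(b)=3):
  Index 0: (9, 20)
  Index 1: (7, 15)
  Index 2: (1, 18)
Step 2: Last element of a (6) has no pair, dropped.
Therefore out = [(9, 20), (7, 15), (1, 18)].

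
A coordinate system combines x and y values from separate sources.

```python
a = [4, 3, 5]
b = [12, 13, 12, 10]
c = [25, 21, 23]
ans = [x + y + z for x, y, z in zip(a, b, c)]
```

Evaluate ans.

Step 1: zip three lists (truncates to shortest, len=3):
  4 + 12 + 25 = 41
  3 + 13 + 21 = 37
  5 + 12 + 23 = 40
Therefore ans = [41, 37, 40].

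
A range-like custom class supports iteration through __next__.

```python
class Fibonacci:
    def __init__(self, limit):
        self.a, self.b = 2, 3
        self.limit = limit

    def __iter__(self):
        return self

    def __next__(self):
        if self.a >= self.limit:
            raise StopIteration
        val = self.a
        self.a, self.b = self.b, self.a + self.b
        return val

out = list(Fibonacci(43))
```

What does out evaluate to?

Step 1: Fibonacci-like sequence (a=2, b=3) until >= 43:
  Yield 2, then a,b = 3,5
  Yield 3, then a,b = 5,8
  Yield 5, then a,b = 8,13
  Yield 8, then a,b = 13,21
  Yield 13, then a,b = 21,34
  Yield 21, then a,b = 34,55
  Yield 34, then a,b = 55,89
Step 2: 55 >= 43, stop.
Therefore out = [2, 3, 5, 8, 13, 21, 34].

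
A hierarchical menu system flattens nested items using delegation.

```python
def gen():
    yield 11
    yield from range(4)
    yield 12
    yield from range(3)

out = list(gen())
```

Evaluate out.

Step 1: Trace yields in order:
  yield 11
  yield 0
  yield 1
  yield 2
  yield 3
  yield 12
  yield 0
  yield 1
  yield 2
Therefore out = [11, 0, 1, 2, 3, 12, 0, 1, 2].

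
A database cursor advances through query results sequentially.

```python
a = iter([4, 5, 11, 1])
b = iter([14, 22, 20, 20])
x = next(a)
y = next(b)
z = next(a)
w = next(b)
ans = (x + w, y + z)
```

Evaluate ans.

Step 1: a iterates [4, 5, 11, 1], b iterates [14, 22, 20, 20].
Step 2: x = next(a) = 4, y = next(b) = 14.
Step 3: z = next(a) = 5, w = next(b) = 22.
Step 4: ans = (4 + 22, 14 + 5) = (26, 19).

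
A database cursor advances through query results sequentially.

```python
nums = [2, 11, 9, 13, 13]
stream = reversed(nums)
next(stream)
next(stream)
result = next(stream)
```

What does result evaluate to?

Step 1: reversed([2, 11, 9, 13, 13]) gives iterator: [13, 13, 9, 11, 2].
Step 2: First next() = 13, second next() = 13.
Step 3: Third next() = 9.
Therefore result = 9.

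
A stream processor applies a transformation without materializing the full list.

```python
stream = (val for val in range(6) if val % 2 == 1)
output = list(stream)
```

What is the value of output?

Step 1: Filter range(6) keeping only odd values:
  val=0: even, excluded
  val=1: odd, included
  val=2: even, excluded
  val=3: odd, included
  val=4: even, excluded
  val=5: odd, included
Therefore output = [1, 3, 5].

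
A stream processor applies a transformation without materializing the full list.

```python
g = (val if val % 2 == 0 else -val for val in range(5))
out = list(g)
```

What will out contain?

Step 1: For each val in range(5), yield val if even, else -val:
  val=0: even, yield 0
  val=1: odd, yield -1
  val=2: even, yield 2
  val=3: odd, yield -3
  val=4: even, yield 4
Therefore out = [0, -1, 2, -3, 4].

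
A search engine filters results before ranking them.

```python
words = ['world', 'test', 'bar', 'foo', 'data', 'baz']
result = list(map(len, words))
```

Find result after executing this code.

Step 1: Map len() to each word:
  'world' -> 5
  'test' -> 4
  'bar' -> 3
  'foo' -> 3
  'data' -> 4
  'baz' -> 3
Therefore result = [5, 4, 3, 3, 4, 3].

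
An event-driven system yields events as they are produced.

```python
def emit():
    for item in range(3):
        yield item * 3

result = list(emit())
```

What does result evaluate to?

Step 1: For each item in range(3), yield item * 3:
  item=0: yield 0 * 3 = 0
  item=1: yield 1 * 3 = 3
  item=2: yield 2 * 3 = 6
Therefore result = [0, 3, 6].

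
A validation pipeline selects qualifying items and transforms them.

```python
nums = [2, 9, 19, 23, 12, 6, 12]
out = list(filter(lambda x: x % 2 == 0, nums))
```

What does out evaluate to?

Step 1: Filter elements divisible by 2:
  2 % 2 = 0: kept
  9 % 2 = 1: removed
  19 % 2 = 1: removed
  23 % 2 = 1: removed
  12 % 2 = 0: kept
  6 % 2 = 0: kept
  12 % 2 = 0: kept
Therefore out = [2, 12, 6, 12].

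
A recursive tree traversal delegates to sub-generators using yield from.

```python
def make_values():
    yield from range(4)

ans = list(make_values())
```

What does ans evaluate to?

Step 1: yield from delegates to the iterable, yielding each element.
Step 2: Collected values: [0, 1, 2, 3].
Therefore ans = [0, 1, 2, 3].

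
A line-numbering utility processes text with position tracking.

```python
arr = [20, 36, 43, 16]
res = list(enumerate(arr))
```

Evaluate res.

Step 1: enumerate pairs each element with its index:
  (0, 20)
  (1, 36)
  (2, 43)
  (3, 16)
Therefore res = [(0, 20), (1, 36), (2, 43), (3, 16)].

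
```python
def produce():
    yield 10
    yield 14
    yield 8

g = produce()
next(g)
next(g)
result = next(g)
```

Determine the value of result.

Step 1: produce() creates a generator.
Step 2: next(g) yields 10 (consumed and discarded).
Step 3: next(g) yields 14 (consumed and discarded).
Step 4: next(g) yields 8, assigned to result.
Therefore result = 8.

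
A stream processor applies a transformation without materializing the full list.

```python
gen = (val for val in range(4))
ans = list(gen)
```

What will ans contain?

Step 1: Generator expression iterates range(4): [0, 1, 2, 3].
Step 2: list() collects all values.
Therefore ans = [0, 1, 2, 3].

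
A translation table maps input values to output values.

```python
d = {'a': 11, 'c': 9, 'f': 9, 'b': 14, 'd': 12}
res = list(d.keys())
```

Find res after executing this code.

Step 1: d.keys() returns the dictionary keys in insertion order.
Therefore res = ['a', 'c', 'f', 'b', 'd'].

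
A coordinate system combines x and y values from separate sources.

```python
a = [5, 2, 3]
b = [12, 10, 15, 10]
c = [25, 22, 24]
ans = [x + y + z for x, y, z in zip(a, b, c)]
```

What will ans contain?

Step 1: zip three lists (truncates to shortest, len=3):
  5 + 12 + 25 = 42
  2 + 10 + 22 = 34
  3 + 15 + 24 = 42
Therefore ans = [42, 34, 42].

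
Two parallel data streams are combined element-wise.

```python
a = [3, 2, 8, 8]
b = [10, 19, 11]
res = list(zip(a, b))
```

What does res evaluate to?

Step 1: zip stops at shortest (len(a)=4, len(b)=3):
  Index 0: (3, 10)
  Index 1: (2, 19)
  Index 2: (8, 11)
Step 2: Last element of a (8) has no pair, dropped.
Therefore res = [(3, 10), (2, 19), (8, 11)].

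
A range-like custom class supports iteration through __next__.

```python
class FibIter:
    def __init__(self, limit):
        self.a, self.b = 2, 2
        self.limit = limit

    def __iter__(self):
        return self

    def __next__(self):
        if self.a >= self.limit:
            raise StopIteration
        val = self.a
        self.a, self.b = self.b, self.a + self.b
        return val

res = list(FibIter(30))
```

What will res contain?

Step 1: Fibonacci-like sequence (a=2, b=2) until >= 30:
  Yield 2, then a,b = 2,4
  Yield 2, then a,b = 4,6
  Yield 4, then a,b = 6,10
  Yield 6, then a,b = 10,16
  Yield 10, then a,b = 16,26
  Yield 16, then a,b = 26,42
  Yield 26, then a,b = 42,68
Step 2: 42 >= 30, stop.
Therefore res = [2, 2, 4, 6, 10, 16, 26].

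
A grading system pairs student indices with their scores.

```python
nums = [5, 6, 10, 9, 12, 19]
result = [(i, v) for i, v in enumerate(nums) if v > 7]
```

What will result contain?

Step 1: Filter enumerate([5, 6, 10, 9, 12, 19]) keeping v > 7:
  (0, 5): 5 <= 7, excluded
  (1, 6): 6 <= 7, excluded
  (2, 10): 10 > 7, included
  (3, 9): 9 > 7, included
  (4, 12): 12 > 7, included
  (5, 19): 19 > 7, included
Therefore result = [(2, 10), (3, 9), (4, 12), (5, 19)].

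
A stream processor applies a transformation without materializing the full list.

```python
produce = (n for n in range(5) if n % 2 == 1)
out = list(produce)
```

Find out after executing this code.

Step 1: Filter range(5) keeping only odd values:
  n=0: even, excluded
  n=1: odd, included
  n=2: even, excluded
  n=3: odd, included
  n=4: even, excluded
Therefore out = [1, 3].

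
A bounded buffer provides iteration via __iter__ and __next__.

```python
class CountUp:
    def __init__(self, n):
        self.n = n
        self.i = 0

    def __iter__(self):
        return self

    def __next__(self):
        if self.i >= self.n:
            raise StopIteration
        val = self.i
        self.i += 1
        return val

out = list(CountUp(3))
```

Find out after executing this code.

Step 1: CountUp(3) creates an iterator counting 0 to 2.
Step 2: list() consumes all values: [0, 1, 2].
Therefore out = [0, 1, 2].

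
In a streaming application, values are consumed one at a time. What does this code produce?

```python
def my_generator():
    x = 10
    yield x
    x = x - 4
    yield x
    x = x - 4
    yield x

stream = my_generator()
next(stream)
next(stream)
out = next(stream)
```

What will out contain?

Step 1: Trace through generator execution:
  Yield 1: x starts at 10, yield 10
  Yield 2: x = 10 - 4 = 6, yield 6
  Yield 3: x = 6 - 4 = 2, yield 2
Step 2: First next() gets 10, second next() gets the second value, third next() yields 2.
Therefore out = 2.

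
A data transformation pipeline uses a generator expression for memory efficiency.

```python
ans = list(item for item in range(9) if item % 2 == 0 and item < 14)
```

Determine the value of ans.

Step 1: Filter range(9) where item % 2 == 0 and item < 14:
  item=0: both conditions met, included
  item=1: excluded (1 % 2 != 0)
  item=2: both conditions met, included
  item=3: excluded (3 % 2 != 0)
  item=4: both conditions met, included
  item=5: excluded (5 % 2 != 0)
  item=6: both conditions met, included
  item=7: excluded (7 % 2 != 0)
  item=8: both conditions met, included
Therefore ans = [0, 2, 4, 6, 8].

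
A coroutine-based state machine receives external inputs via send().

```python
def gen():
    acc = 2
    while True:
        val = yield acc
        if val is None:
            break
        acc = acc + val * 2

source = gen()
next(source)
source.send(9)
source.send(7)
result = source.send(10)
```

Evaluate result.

Step 1: next() -> yield acc=2.
Step 2: send(9) -> val=9, acc = 2 + 9*2 = 20, yield 20.
Step 3: send(7) -> val=7, acc = 20 + 7*2 = 34, yield 34.
Step 4: send(10) -> val=10, acc = 34 + 10*2 = 54, yield 54.
Therefore result = 54.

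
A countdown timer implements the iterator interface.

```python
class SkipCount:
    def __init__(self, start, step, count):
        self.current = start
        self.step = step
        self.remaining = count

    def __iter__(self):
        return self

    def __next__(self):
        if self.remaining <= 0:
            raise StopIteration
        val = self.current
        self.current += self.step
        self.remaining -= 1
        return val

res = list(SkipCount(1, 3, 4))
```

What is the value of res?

Step 1: SkipCount starts at 1, increments by 3, for 4 steps:
  Yield 1, then current += 3
  Yield 4, then current += 3
  Yield 7, then current += 3
  Yield 10, then current += 3
Therefore res = [1, 4, 7, 10].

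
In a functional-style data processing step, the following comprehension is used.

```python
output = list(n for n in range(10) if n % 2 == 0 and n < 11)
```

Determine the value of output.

Step 1: Filter range(10) where n % 2 == 0 and n < 11:
  n=0: both conditions met, included
  n=1: excluded (1 % 2 != 0)
  n=2: both conditions met, included
  n=3: excluded (3 % 2 != 0)
  n=4: both conditions met, included
  n=5: excluded (5 % 2 != 0)
  n=6: both conditions met, included
  n=7: excluded (7 % 2 != 0)
  n=8: both conditions met, included
  n=9: excluded (9 % 2 != 0)
Therefore output = [0, 2, 4, 6, 8].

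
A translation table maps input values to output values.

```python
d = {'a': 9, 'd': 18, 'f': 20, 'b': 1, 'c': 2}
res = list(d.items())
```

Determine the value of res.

Step 1: d.items() returns (key, value) pairs in insertion order.
Therefore res = [('a', 9), ('d', 18), ('f', 20), ('b', 1), ('c', 2)].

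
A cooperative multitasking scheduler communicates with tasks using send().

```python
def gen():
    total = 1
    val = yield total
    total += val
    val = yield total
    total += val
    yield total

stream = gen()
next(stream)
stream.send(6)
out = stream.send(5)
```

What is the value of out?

Step 1: next() -> yield total=1.
Step 2: send(6) -> val=6, total = 1+6 = 7, yield 7.
Step 3: send(5) -> val=5, total = 7+5 = 12, yield 12.
Therefore out = 12.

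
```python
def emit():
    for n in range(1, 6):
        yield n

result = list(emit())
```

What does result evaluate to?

Step 1: The generator yields each value from range(1, 6).
Step 2: list() consumes all yields: [1, 2, 3, 4, 5].
Therefore result = [1, 2, 3, 4, 5].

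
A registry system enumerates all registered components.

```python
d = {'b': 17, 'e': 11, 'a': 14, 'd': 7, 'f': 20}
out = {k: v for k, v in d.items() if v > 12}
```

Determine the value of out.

Step 1: Filter items where value > 12:
  'b': 17 > 12: kept
  'e': 11 <= 12: removed
  'a': 14 > 12: kept
  'd': 7 <= 12: removed
  'f': 20 > 12: kept
Therefore out = {'b': 17, 'a': 14, 'f': 20}.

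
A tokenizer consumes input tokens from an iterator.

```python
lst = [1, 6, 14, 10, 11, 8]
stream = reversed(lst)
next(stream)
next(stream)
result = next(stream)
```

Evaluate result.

Step 1: reversed([1, 6, 14, 10, 11, 8]) gives iterator: [8, 11, 10, 14, 6, 1].
Step 2: First next() = 8, second next() = 11.
Step 3: Third next() = 10.
Therefore result = 10.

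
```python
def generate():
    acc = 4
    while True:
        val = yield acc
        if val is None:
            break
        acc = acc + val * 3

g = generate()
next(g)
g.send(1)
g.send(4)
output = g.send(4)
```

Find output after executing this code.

Step 1: next() -> yield acc=4.
Step 2: send(1) -> val=1, acc = 4 + 1*3 = 7, yield 7.
Step 3: send(4) -> val=4, acc = 7 + 4*3 = 19, yield 19.
Step 4: send(4) -> val=4, acc = 19 + 4*3 = 31, yield 31.
Therefore output = 31.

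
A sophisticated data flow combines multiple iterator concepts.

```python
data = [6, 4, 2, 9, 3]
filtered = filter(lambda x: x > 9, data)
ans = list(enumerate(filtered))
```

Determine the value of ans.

Step 1: Filter [6, 4, 2, 9, 3] for > 9: [].
Step 2: enumerate re-indexes from 0: [].
Therefore ans = [].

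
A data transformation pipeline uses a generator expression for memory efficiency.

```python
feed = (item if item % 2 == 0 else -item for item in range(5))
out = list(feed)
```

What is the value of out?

Step 1: For each item in range(5), yield item if even, else -item:
  item=0: even, yield 0
  item=1: odd, yield -1
  item=2: even, yield 2
  item=3: odd, yield -3
  item=4: even, yield 4
Therefore out = [0, -1, 2, -3, 4].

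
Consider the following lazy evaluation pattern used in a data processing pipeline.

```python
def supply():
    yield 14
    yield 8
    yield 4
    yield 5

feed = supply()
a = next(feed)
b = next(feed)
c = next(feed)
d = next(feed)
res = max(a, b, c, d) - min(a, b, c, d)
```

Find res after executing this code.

Step 1: Create generator and consume all values:
  a = next(feed) = 14
  b = next(feed) = 8
  c = next(feed) = 4
  d = next(feed) = 5
Step 2: max = 14, min = 4, res = 14 - 4 = 10.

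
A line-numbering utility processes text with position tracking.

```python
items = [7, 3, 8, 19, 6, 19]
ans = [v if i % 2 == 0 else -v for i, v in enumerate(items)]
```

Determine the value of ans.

Step 1: For each (i, v), keep v if i is even, negate if odd:
  i=0 (even): keep 7
  i=1 (odd): negate to -3
  i=2 (even): keep 8
  i=3 (odd): negate to -19
  i=4 (even): keep 6
  i=5 (odd): negate to -19
Therefore ans = [7, -3, 8, -19, 6, -19].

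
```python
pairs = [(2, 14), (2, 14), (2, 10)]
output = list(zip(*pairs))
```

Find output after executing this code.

Step 1: zip(*pairs) transposes: unzips [(2, 14), (2, 14), (2, 10)] into separate sequences.
Step 2: First elements: (2, 2, 2), second elements: (14, 14, 10).
Therefore output = [(2, 2, 2), (14, 14, 10)].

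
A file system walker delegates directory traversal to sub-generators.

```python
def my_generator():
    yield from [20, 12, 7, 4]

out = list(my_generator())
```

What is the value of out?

Step 1: yield from delegates to the iterable, yielding each element.
Step 2: Collected values: [20, 12, 7, 4].
Therefore out = [20, 12, 7, 4].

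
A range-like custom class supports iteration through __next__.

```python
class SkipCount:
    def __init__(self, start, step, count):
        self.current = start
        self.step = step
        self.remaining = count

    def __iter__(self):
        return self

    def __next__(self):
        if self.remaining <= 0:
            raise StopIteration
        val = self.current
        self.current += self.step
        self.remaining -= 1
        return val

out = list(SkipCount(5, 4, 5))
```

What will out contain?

Step 1: SkipCount starts at 5, increments by 4, for 5 steps:
  Yield 5, then current += 4
  Yield 9, then current += 4
  Yield 13, then current += 4
  Yield 17, then current += 4
  Yield 21, then current += 4
Therefore out = [5, 9, 13, 17, 21].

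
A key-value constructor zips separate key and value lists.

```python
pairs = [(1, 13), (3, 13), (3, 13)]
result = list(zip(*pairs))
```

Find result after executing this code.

Step 1: zip(*pairs) transposes: unzips [(1, 13), (3, 13), (3, 13)] into separate sequences.
Step 2: First elements: (1, 3, 3), second elements: (13, 13, 13).
Therefore result = [(1, 3, 3), (13, 13, 13)].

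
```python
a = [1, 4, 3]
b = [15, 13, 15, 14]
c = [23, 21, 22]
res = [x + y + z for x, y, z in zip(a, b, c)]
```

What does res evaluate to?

Step 1: zip three lists (truncates to shortest, len=3):
  1 + 15 + 23 = 39
  4 + 13 + 21 = 38
  3 + 15 + 22 = 40
Therefore res = [39, 38, 40].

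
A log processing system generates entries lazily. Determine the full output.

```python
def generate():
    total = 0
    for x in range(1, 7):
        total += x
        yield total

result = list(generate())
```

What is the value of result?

Step 1: Generator accumulates running sum:
  x=1: total = 1, yield 1
  x=2: total = 3, yield 3
  x=3: total = 6, yield 6
  x=4: total = 10, yield 10
  x=5: total = 15, yield 15
  x=6: total = 21, yield 21
Therefore result = [1, 3, 6, 10, 15, 21].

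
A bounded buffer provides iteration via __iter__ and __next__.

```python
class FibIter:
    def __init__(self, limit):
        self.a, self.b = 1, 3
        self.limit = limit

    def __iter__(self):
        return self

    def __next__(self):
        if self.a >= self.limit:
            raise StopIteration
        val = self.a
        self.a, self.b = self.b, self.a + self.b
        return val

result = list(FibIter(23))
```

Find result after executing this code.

Step 1: Fibonacci-like sequence (a=1, b=3) until >= 23:
  Yield 1, then a,b = 3,4
  Yield 3, then a,b = 4,7
  Yield 4, then a,b = 7,11
  Yield 7, then a,b = 11,18
  Yield 11, then a,b = 18,29
  Yield 18, then a,b = 29,47
Step 2: 29 >= 23, stop.
Therefore result = [1, 3, 4, 7, 11, 18].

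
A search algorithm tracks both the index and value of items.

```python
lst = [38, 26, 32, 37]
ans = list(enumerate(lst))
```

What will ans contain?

Step 1: enumerate pairs each element with its index:
  (0, 38)
  (1, 26)
  (2, 32)
  (3, 37)
Therefore ans = [(0, 38), (1, 26), (2, 32), (3, 37)].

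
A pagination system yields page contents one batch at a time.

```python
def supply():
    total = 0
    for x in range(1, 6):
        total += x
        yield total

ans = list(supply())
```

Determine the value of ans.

Step 1: Generator accumulates running sum:
  x=1: total = 1, yield 1
  x=2: total = 3, yield 3
  x=3: total = 6, yield 6
  x=4: total = 10, yield 10
  x=5: total = 15, yield 15
Therefore ans = [1, 3, 6, 10, 15].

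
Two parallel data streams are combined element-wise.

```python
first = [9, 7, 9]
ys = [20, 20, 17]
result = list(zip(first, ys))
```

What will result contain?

Step 1: zip pairs elements at same index:
  Index 0: (9, 20)
  Index 1: (7, 20)
  Index 2: (9, 17)
Therefore result = [(9, 20), (7, 20), (9, 17)].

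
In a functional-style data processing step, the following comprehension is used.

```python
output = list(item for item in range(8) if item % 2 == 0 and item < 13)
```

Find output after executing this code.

Step 1: Filter range(8) where item % 2 == 0 and item < 13:
  item=0: both conditions met, included
  item=1: excluded (1 % 2 != 0)
  item=2: both conditions met, included
  item=3: excluded (3 % 2 != 0)
  item=4: both conditions met, included
  item=5: excluded (5 % 2 != 0)
  item=6: both conditions met, included
  item=7: excluded (7 % 2 != 0)
Therefore output = [0, 2, 4, 6].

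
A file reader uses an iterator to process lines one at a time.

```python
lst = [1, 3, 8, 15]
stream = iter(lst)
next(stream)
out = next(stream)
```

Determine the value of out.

Step 1: Create iterator over [1, 3, 8, 15].
Step 2: next() consumes 1.
Step 3: next() returns 3.
Therefore out = 3.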